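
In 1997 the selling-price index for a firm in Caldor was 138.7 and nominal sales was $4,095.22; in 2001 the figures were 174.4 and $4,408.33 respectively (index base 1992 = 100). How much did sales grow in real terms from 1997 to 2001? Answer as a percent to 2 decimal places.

Deflate each year: 1997 → 4095.22/1.387 = 2952.57; 2001 → 4408.33/1.744 = 2527.71.
So real sales changed by 2527.71/2952.57 − 1 = -0.1439, i.e. -14.39%.

-14.39%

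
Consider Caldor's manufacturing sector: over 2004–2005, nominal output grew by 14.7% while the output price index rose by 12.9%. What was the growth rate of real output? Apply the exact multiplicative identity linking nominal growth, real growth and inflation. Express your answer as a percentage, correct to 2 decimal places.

1.59%

(1 + g_nom) = (1 + g_real)(1 + π), so g_real = 1.1470 / 1.1290 − 1 = 0.01594.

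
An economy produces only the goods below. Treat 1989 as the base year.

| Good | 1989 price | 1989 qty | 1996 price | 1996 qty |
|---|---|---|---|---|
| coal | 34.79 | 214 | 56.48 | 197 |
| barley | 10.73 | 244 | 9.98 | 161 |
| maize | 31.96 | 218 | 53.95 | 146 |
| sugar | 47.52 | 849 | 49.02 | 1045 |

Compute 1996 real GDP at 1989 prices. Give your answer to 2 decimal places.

62905.72

Real GDP 1996 = Σ (p_1989 × q_1996) = 34.79·197 + 10.73·161 + 31.96·146 + 47.52·1045 = 62905.72.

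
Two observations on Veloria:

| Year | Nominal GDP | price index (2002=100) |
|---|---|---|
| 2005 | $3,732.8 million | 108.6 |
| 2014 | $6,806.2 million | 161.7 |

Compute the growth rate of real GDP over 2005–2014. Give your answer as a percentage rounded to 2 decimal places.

22.46%

Real GDP 2005 = 3732.8 / 1.086 = 3437.20.
Real GDP 2014 = 6806.2 / 1.617 = 4209.15.
Real growth = 4209.15 / 3437.20 − 1 = 0.2246.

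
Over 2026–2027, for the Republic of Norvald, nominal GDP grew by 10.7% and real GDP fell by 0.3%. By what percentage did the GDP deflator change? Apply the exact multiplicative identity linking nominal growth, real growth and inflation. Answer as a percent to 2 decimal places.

11.03%

(1 + g_nom) = (1 + g_real)(1 + π), so π = 1.1070 / 0.9970 − 1 = 0.11033.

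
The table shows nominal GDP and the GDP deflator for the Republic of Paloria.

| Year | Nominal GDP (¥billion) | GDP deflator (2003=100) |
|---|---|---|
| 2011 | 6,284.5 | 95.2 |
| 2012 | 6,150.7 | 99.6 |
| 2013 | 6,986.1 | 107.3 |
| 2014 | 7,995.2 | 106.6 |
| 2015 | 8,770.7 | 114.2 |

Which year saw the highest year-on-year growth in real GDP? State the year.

2014

2012: real = 6150.7/0.996 = 6175.40; growth vs 2011 (6601.37) = -6.45%.
2013: real = 6986.1/1.073 = 6510.81; growth vs 2012 (6175.40) = 5.43%.
2014: real = 7995.2/1.066 = 7500.19; growth vs 2013 (6510.81) = 15.20%.
2015: real = 8770.7/1.142 = 7680.12; growth vs 2014 (7500.19) = 2.40%.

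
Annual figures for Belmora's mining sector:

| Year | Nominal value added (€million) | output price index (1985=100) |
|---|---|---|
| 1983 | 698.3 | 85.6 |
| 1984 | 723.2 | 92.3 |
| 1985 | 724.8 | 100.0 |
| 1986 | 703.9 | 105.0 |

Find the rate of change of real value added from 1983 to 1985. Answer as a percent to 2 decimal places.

-11.15%

Real value added 1983 = 698.3/0.856 = 815.77.
Real value added 1985 = 724.8/1.000 = 724.80.
Change = 724.80/815.77 − 1 = -0.1115.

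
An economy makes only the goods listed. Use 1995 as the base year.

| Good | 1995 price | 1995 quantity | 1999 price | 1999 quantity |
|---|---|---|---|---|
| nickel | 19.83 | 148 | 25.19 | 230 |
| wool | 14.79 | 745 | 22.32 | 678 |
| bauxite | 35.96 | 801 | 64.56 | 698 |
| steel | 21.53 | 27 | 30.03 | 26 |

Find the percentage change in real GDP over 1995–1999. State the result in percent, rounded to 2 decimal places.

-7.13%

Real GDP 1995 = Nominal GDP 1995 = 19.83·148 + 14.79·745 + 35.96·801 + 21.53·27 = 43338.66.
Real GDP 1999 (at 1995 prices) = 19.83·230 + 14.79·678 + 35.96·698 + 21.53·26 = 40248.38.
Real growth = 40248.38/43338.66 − 1 = -0.0713.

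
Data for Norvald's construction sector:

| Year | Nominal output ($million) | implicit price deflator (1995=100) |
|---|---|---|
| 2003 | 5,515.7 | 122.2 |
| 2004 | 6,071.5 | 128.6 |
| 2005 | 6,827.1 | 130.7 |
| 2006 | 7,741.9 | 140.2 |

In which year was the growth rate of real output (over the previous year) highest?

2005

2004: real = 6071.5/1.286 = 4721.23; growth vs 2003 (4513.67) = 4.60%.
2005: real = 6827.1/1.307 = 5223.49; growth vs 2004 (4721.23) = 10.64%.
2006: real = 7741.9/1.402 = 5522.04; growth vs 2005 (5223.49) = 5.72%.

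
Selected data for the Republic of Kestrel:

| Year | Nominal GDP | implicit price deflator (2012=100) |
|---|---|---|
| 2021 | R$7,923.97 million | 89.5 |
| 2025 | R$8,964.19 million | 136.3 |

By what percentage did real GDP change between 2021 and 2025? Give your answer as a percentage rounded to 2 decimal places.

Deflate each year: 2021 → 7923.97/0.895 = 8853.60; 2025 → 8964.19/1.363 = 6576.81.
So real GDP changed by 6576.81/8853.60 − 1 = -0.2572, i.e. -25.72%.

-25.72%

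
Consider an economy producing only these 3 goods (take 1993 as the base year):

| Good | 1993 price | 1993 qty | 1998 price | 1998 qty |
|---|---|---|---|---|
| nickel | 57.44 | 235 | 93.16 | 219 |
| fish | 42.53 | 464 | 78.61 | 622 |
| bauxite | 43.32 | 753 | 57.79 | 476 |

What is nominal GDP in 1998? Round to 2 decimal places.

Nominal GDP 1998 = Σ (p_1998 × q_1998) = 93.16·219 + 78.61·622 + 57.79·476 = 96805.50.

96805.50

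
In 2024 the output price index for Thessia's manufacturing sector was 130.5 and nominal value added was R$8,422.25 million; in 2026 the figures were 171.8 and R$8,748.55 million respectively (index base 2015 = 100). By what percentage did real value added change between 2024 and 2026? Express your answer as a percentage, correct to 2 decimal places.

Deflate each year: 2024 → 8422.25/1.305 = 6453.83; 2026 → 8748.55/1.718 = 5092.29.
So real value added changed by 5092.29/6453.83 − 1 = -0.2110, i.e. -21.10%.

-21.10%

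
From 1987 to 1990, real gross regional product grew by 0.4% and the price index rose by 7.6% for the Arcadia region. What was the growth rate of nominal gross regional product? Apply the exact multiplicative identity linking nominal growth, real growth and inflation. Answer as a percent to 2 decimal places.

(1 + g_nom) = (1 + g_real)(1 + π) = 1.0040 × 1.0760 = 1.08030.

8.03%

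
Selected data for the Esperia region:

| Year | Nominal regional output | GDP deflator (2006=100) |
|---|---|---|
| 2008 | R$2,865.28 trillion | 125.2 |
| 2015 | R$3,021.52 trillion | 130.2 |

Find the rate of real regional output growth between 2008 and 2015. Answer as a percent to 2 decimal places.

Deflate each year: 2008 → 2865.28/1.252 = 2288.56; 2015 → 3021.52/1.302 = 2320.68.
So real regional output changed by 2320.68/2288.56 − 1 = 0.0140, i.e. 1.40%.

1.40%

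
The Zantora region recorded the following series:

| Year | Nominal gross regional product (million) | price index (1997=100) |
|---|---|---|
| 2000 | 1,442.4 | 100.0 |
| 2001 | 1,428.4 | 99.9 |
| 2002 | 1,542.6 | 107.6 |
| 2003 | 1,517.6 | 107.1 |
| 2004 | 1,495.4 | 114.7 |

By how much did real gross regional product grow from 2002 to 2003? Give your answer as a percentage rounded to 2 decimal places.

-1.16%

Real gross regional product 2002 = 1542.6/1.076 = 1433.64.
Real gross regional product 2003 = 1517.6/1.071 = 1416.99.
Change = 1416.99/1433.64 − 1 = -0.0116.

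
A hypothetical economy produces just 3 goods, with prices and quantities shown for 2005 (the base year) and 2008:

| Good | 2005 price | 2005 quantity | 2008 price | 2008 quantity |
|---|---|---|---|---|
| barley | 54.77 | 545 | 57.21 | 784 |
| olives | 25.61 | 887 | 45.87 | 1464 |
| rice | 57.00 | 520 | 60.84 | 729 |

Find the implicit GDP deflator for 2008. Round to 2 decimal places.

Nominal GDP 2008 = 57.21·784 + 45.87·1464 + 60.84·729 = 156358.68.
Real GDP 2008 (at 2005 prices) = 54.77·784 + 25.61·1464 + 57.00·729 = 121985.72.
Deflator = Nominal/Real × 100 = 156358.68/121985.72 × 100 = 128.178.

128.18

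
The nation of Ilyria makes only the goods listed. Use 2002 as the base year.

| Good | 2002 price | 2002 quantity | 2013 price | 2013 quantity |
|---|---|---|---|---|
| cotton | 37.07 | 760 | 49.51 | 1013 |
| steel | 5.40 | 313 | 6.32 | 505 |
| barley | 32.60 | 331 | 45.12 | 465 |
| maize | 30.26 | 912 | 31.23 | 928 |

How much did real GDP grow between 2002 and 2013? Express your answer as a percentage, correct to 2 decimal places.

Real GDP 2002 = Nominal GDP 2002 = 37.07·760 + 5.40·313 + 32.60·331 + 30.26·912 = 68251.12.
Real GDP 2013 (at 2002 prices) = 37.07·1013 + 5.40·505 + 32.60·465 + 30.26·928 = 83519.19.
Real growth = 83519.19/68251.12 − 1 = 0.2237.

22.37%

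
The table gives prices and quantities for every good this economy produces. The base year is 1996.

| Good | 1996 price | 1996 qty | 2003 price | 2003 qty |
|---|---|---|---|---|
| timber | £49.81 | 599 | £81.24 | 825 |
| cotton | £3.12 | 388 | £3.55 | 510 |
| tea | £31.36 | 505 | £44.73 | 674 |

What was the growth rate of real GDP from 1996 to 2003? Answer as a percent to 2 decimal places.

36.13%

Real GDP 1996 = Nominal GDP 1996 = 49.81·599 + 3.12·388 + 31.36·505 = 46883.55.
Real GDP 2003 (at 1996 prices) = 49.81·825 + 3.12·510 + 31.36·674 = 63821.09.
Real growth = 63821.09/46883.55 − 1 = 0.3613.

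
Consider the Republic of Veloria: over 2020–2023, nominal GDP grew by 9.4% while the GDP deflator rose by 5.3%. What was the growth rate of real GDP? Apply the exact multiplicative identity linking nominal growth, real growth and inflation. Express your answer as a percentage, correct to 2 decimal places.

(1 + g_nom) = (1 + g_real)(1 + π), so g_real = 1.0940 / 1.0530 − 1 = 0.03894.

3.89%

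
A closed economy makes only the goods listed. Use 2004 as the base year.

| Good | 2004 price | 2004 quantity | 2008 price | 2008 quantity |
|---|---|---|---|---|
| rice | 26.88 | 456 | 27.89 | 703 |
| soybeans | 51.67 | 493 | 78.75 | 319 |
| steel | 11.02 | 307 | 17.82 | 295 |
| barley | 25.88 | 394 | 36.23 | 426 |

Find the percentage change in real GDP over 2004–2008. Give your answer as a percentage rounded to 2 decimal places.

Real GDP 2004 = Nominal GDP 2004 = 26.88·456 + 51.67·493 + 11.02·307 + 25.88·394 = 51310.45.
Real GDP 2008 (at 2004 prices) = 26.88·703 + 51.67·319 + 11.02·295 + 25.88·426 = 49655.15.
Real growth = 49655.15/51310.45 − 1 = -0.0323.

-3.23%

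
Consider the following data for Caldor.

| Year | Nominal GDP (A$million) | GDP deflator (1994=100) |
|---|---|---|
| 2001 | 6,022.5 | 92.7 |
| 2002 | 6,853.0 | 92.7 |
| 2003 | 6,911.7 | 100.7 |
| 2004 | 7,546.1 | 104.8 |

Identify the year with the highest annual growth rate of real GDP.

2002: real = 6853.0/0.927 = 7392.66; growth vs 2001 (6496.76) = 13.79%.
2003: real = 6911.7/1.007 = 6863.65; growth vs 2002 (7392.66) = -7.16%.
2004: real = 7546.1/1.048 = 7200.48; growth vs 2003 (6863.65) = 4.91%.

2002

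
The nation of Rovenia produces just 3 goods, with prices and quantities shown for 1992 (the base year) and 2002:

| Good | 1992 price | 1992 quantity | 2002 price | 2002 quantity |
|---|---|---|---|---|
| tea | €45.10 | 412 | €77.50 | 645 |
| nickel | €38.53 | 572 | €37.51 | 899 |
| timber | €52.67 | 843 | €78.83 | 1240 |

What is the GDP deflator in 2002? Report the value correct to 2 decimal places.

Nominal GDP 2002 = 77.50·645 + 37.51·899 + 78.83·1240 = 181458.19.
Real GDP 2002 (at 1992 prices) = 45.10·645 + 38.53·899 + 52.67·1240 = 129038.77.
Deflator = Nominal/Real × 100 = 181458.19/129038.77 × 100 = 140.623.

140.62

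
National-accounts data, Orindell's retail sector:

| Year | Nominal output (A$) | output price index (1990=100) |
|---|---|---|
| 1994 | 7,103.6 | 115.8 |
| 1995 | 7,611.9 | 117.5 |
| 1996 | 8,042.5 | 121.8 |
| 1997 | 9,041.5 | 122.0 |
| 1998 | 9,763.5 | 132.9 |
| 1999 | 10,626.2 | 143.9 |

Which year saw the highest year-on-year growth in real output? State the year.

1997

1995: real = 7611.9/1.175 = 6478.21; growth vs 1994 (6134.37) = 5.61%.
1996: real = 8042.5/1.218 = 6603.04; growth vs 1995 (6478.21) = 1.93%.
1997: real = 9041.5/1.220 = 7411.07; growth vs 1996 (6603.04) = 12.24%.
1998: real = 9763.5/1.329 = 7346.50; growth vs 1997 (7411.07) = -0.87%.
1999: real = 10626.2/1.439 = 7384.43; growth vs 1998 (7346.50) = 0.52%.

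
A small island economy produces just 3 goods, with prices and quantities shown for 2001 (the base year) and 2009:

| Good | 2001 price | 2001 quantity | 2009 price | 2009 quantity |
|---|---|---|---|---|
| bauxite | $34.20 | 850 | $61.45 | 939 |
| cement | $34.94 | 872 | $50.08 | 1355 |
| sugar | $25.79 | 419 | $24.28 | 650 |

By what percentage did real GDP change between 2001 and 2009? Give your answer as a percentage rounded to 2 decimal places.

36.79%

Real GDP 2001 = Nominal GDP 2001 = 34.20·850 + 34.94·872 + 25.79·419 = 70343.69.
Real GDP 2009 (at 2001 prices) = 34.20·939 + 34.94·1355 + 25.79·650 = 96221.00.
Real growth = 96221.00/70343.69 − 1 = 0.3679.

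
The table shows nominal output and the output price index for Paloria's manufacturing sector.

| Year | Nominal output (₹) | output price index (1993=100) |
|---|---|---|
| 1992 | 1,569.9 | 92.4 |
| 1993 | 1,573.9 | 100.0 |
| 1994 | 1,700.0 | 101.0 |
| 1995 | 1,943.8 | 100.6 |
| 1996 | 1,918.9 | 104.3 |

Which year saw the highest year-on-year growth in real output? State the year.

1995

1993: real = 1573.9/1.000 = 1573.90; growth vs 1992 (1699.03) = -7.36%.
1994: real = 1700.0/1.010 = 1683.17; growth vs 1993 (1573.90) = 6.94%.
1995: real = 1943.8/1.006 = 1932.21; growth vs 1994 (1683.17) = 14.80%.
1996: real = 1918.9/1.043 = 1839.79; growth vs 1995 (1932.21) = -4.78%.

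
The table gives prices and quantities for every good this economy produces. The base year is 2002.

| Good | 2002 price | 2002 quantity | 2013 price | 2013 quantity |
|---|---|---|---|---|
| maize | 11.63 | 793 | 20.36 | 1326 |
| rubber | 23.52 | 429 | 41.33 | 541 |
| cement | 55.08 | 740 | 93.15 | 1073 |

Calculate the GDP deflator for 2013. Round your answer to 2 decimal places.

Nominal GDP 2013 = 20.36·1326 + 41.33·541 + 93.15·1073 = 149306.84.
Real GDP 2013 (at 2002 prices) = 11.63·1326 + 23.52·541 + 55.08·1073 = 87246.54.
Deflator = Nominal/Real × 100 = 149306.84/87246.54 × 100 = 171.132.

171.13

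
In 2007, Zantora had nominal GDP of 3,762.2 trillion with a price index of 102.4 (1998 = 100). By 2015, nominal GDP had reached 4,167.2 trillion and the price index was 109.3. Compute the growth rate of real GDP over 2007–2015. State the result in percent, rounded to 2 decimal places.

Deflate each year: 2007 → 3762.2/1.024 = 3674.02; 2015 → 4167.2/1.093 = 3812.63.
So real GDP changed by 3812.63/3674.02 − 1 = 0.0377, i.e. 3.77%.

3.77%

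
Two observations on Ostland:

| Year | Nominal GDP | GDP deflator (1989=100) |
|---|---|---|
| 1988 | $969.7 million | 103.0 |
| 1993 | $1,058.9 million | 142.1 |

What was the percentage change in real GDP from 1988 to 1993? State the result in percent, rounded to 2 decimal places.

-20.85%

Real GDP 1988 = 969.7 / 1.030 = 941.46.
Real GDP 1993 = 1058.9 / 1.421 = 745.18.
Real growth = 745.18 / 941.46 − 1 = -0.2085.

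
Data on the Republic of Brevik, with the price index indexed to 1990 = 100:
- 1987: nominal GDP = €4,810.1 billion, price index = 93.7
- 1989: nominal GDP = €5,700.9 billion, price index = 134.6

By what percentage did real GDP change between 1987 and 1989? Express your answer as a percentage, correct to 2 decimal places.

Real GDP 1987 = 4810.1 / 0.937 = 5133.51.
Real GDP 1989 = 5700.9 / 1.346 = 4235.44.
Real growth = 4235.44 / 5133.51 − 1 = -0.1749.

-17.49%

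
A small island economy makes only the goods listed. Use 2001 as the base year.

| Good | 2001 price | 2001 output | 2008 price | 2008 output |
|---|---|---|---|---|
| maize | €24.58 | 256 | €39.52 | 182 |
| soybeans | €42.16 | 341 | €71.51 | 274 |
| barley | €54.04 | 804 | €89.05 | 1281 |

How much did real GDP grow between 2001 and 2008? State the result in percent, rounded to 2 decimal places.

Real GDP 2001 = Nominal GDP 2001 = 24.58·256 + 42.16·341 + 54.04·804 = 64117.20.
Real GDP 2008 (at 2001 prices) = 24.58·182 + 42.16·274 + 54.04·1281 = 85250.64.
Real growth = 85250.64/64117.20 − 1 = 0.3296.

32.96%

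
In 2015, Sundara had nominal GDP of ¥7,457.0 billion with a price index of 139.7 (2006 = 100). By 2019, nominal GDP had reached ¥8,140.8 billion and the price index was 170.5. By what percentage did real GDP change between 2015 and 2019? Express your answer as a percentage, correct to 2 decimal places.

-10.55%

Real GDP 2015 = 7457.0 / 1.397 = 5337.87.
Real GDP 2019 = 8140.8 / 1.705 = 4774.66.
Real growth = 4774.66 / 5337.87 − 1 = -0.1055.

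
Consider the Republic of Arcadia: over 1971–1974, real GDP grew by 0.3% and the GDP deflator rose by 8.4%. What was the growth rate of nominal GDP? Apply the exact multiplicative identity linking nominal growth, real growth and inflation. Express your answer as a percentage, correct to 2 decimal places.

(1 + g_nom) = (1 + g_real)(1 + π) = 1.0030 × 1.0840 = 1.08725.

8.73%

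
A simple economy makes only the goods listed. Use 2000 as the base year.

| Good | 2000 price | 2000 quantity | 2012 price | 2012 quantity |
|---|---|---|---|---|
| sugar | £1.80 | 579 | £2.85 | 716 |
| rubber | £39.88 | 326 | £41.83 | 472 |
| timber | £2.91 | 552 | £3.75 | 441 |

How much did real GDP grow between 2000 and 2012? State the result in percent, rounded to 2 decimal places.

Real GDP 2000 = Nominal GDP 2000 = 1.80·579 + 39.88·326 + 2.91·552 = 15649.40.
Real GDP 2012 (at 2000 prices) = 1.80·716 + 39.88·472 + 2.91·441 = 21395.47.
Real growth = 21395.47/15649.40 − 1 = 0.3672.

36.72%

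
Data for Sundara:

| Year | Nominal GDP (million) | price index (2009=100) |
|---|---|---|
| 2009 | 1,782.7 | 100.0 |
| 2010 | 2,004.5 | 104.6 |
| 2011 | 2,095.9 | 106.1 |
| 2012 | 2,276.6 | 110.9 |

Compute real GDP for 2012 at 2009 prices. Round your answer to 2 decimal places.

Real GDP 2012 = 2276.6 / 1.109 = 2052.84.

2,052.84 million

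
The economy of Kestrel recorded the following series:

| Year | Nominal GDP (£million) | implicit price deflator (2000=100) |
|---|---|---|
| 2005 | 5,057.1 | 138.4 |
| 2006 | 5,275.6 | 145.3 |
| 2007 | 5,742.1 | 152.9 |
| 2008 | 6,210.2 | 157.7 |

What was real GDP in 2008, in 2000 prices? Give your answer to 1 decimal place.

£3,938.0 million

Real GDP 2008 = 6210.2 / 1.577 = 3937.98.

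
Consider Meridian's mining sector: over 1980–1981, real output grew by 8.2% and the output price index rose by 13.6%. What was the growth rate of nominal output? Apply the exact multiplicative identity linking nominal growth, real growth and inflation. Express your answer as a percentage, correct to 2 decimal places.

22.92%

(1 + g_nom) = (1 + g_real)(1 + π) = 1.0820 × 1.1360 = 1.22915.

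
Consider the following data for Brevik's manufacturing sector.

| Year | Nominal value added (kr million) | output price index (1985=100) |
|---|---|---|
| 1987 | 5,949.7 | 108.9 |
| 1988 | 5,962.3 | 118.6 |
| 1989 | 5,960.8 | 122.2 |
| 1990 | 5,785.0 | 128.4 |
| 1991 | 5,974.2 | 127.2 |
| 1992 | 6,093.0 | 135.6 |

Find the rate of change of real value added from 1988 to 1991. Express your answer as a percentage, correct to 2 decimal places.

-6.57%

Real value added 1988 = 5962.3/1.186 = 5027.23.
Real value added 1991 = 5974.2/1.272 = 4696.70.
Change = 4696.70/5027.23 − 1 = -0.0657.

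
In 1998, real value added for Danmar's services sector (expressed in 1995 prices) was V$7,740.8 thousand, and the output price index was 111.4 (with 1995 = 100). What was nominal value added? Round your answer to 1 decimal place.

V$8,623.3 thousand

Nominal value added = Real × (output price index/100) = 7740.8 × 1.114 = 8623.25.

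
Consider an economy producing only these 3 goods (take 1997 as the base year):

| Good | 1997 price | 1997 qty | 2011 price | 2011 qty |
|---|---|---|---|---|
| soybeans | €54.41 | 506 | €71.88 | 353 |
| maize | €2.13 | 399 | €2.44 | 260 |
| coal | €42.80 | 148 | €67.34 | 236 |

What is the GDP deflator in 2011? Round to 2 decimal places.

140.32

Nominal GDP 2011 = 71.88·353 + 2.44·260 + 67.34·236 = 41900.28.
Real GDP 2011 (at 1997 prices) = 54.41·353 + 2.13·260 + 42.80·236 = 29861.33.
Deflator = Nominal/Real × 100 = 41900.28/29861.33 × 100 = 140.316.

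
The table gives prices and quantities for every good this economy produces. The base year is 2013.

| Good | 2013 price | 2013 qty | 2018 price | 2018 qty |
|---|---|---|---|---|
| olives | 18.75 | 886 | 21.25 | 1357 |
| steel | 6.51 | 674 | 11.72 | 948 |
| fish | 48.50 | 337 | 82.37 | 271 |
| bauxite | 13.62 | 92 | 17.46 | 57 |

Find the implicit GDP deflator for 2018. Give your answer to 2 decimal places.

138.94

Nominal GDP 2018 = 21.25·1357 + 11.72·948 + 82.37·271 + 17.46·57 = 63264.30.
Real GDP 2018 (at 2013 prices) = 18.75·1357 + 6.51·948 + 48.50·271 + 13.62·57 = 45535.07.
Deflator = Nominal/Real × 100 = 63264.30/45535.07 × 100 = 138.935.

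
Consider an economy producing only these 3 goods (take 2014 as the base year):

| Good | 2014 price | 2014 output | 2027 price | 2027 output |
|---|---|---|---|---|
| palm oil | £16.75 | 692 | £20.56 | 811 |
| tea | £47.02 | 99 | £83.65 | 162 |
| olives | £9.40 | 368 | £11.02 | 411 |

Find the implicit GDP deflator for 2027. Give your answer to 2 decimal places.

138.66

Nominal GDP 2027 = 20.56·811 + 83.65·162 + 11.02·411 = 34754.68.
Real GDP 2027 (at 2014 prices) = 16.75·811 + 47.02·162 + 9.40·411 = 25064.89.
Deflator = Nominal/Real × 100 = 34754.68/25064.89 × 100 = 138.659.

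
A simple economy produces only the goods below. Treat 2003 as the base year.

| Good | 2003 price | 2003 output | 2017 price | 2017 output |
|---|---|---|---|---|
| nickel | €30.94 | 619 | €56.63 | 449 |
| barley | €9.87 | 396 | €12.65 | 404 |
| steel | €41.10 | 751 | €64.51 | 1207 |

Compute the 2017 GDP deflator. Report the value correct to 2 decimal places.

Nominal GDP 2017 = 56.63·449 + 12.65·404 + 64.51·1207 = 108401.04.
Real GDP 2017 (at 2003 prices) = 30.94·449 + 9.87·404 + 41.10·1207 = 67487.24.
Deflator = Nominal/Real × 100 = 108401.04/67487.24 × 100 = 160.624.

160.62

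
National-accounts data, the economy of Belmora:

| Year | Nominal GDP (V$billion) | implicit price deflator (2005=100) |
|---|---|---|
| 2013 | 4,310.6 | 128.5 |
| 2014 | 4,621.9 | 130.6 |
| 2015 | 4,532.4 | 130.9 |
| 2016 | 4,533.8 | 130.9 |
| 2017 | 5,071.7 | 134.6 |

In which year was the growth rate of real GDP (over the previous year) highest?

2014: real = 4621.9/1.306 = 3538.97; growth vs 2013 (3354.55) = 5.50%.
2015: real = 4532.4/1.309 = 3462.49; growth vs 2014 (3538.97) = -2.16%.
2016: real = 4533.8/1.309 = 3463.56; growth vs 2015 (3462.49) = 0.03%.
2017: real = 5071.7/1.346 = 3767.98; growth vs 2016 (3463.56) = 8.79%.

2017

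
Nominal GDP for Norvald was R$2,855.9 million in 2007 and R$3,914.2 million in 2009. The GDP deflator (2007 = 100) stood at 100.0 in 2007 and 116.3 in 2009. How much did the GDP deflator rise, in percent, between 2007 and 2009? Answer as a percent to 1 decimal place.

16.3%

Price-level change = 116.3 / 100.0 − 1 = 0.1630.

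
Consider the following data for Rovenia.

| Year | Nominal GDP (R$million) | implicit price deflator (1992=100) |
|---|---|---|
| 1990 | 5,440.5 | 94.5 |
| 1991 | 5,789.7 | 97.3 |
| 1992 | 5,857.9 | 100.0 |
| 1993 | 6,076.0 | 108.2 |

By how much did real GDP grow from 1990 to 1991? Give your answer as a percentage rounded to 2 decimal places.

3.36%

Real GDP 1990 = 5440.5/0.945 = 5757.14.
Real GDP 1991 = 5789.7/0.973 = 5950.36.
Change = 5950.36/5757.14 − 1 = 0.0336.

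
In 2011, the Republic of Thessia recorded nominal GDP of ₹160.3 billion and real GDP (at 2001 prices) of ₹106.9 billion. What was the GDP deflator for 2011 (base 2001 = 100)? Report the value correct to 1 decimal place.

GDP deflator = (Nominal / Real) × 100 = 160.3 / 106.9 × 100 = 149.95.

150.0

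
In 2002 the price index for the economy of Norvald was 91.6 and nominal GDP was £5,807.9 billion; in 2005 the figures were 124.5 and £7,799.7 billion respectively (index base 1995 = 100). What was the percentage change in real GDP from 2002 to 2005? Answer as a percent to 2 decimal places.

Real GDP 2002 = 5807.9 / 0.916 = 6340.50.
Real GDP 2005 = 7799.7 / 1.245 = 6264.82.
Real growth = 6264.82 / 6340.50 − 1 = -0.0119.

-1.19%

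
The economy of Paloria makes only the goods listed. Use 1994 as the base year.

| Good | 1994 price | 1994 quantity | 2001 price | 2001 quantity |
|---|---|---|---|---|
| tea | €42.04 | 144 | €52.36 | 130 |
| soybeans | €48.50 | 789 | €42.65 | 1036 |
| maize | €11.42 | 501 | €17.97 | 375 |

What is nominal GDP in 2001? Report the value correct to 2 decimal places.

€57730.95

Nominal GDP 2001 = Σ (p_2001 × q_2001) = 52.36·130 + 42.65·1036 + 17.97·375 = 57730.95.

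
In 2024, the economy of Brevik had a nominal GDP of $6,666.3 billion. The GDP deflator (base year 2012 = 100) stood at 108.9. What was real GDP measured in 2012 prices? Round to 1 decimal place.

$6,121.5 billion

Real GDP = Nominal / (GDP deflator/100) = 6666.3 / 1.089 = 6121.49.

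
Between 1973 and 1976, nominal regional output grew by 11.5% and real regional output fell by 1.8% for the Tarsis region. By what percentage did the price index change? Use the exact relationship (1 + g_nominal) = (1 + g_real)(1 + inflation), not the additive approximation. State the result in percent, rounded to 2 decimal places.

13.54%

(1 + g_nom) = (1 + g_real)(1 + π), so π = 1.1150 / 0.9820 − 1 = 0.13544.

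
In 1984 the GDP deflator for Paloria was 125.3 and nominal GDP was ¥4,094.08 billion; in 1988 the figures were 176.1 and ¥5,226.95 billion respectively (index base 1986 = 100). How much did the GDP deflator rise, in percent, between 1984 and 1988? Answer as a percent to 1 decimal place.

Price-level change = 176.1 / 125.3 − 1 = 0.4054.

40.5%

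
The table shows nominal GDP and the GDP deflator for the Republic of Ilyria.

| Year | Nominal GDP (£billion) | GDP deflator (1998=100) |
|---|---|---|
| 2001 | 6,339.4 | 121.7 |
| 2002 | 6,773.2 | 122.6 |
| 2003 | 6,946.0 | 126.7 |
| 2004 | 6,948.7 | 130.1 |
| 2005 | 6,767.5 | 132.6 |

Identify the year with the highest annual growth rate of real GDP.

2002: real = 6773.2/1.226 = 5524.63; growth vs 2001 (5209.04) = 6.06%.
2003: real = 6946.0/1.267 = 5482.24; growth vs 2002 (5524.63) = -0.77%.
2004: real = 6948.7/1.301 = 5341.05; growth vs 2003 (5482.24) = -2.58%.
2005: real = 6767.5/1.326 = 5103.70; growth vs 2004 (5341.05) = -4.44%.

2002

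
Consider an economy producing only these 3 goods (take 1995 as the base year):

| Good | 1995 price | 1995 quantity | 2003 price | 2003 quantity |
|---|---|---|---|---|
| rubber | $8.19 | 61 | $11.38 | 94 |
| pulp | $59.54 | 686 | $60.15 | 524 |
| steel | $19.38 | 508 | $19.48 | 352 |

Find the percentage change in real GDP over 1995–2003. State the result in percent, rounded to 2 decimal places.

Real GDP 1995 = Nominal GDP 1995 = 8.19·61 + 59.54·686 + 19.38·508 = 51189.07.
Real GDP 2003 (at 1995 prices) = 8.19·94 + 59.54·524 + 19.38·352 = 38790.58.
Real growth = 38790.58/51189.07 − 1 = -0.2422.

-24.22%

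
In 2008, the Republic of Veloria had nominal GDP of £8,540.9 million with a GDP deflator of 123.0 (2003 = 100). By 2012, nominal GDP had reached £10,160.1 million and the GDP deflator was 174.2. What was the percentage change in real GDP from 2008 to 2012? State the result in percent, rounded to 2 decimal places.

Real GDP 2008 = 8540.9 / 1.230 = 6943.82.
Real GDP 2012 = 10160.1 / 1.742 = 5832.43.
Real growth = 5832.43 / 6943.82 − 1 = -0.1601.

-16.01%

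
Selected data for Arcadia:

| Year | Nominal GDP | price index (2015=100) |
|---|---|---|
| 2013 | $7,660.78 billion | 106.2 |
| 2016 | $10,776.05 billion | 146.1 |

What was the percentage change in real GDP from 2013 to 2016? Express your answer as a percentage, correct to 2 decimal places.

Real GDP 2013 = 7660.78 / 1.062 = 7213.54.
Real GDP 2016 = 10776.05 / 1.461 = 7375.80.
Real growth = 7375.80 / 7213.54 − 1 = 0.0225.

2.25%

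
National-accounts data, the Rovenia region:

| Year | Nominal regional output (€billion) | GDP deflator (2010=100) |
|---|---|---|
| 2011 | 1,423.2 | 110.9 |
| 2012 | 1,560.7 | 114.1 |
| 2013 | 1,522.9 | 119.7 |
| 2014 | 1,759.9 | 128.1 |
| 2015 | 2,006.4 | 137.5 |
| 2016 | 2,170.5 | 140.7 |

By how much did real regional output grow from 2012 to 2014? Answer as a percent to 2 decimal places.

0.44%

Real regional output 2012 = 1560.7/1.141 = 1367.84.
Real regional output 2014 = 1759.9/1.281 = 1373.85.
Change = 1373.85/1367.84 − 1 = 0.0044.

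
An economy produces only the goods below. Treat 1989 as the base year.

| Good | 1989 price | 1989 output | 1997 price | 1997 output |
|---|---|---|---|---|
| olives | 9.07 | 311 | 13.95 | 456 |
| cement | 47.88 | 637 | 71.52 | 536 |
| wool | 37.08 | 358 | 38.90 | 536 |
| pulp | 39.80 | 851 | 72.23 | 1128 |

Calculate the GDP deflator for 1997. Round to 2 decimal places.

155.47

Nominal GDP 1997 = 13.95·456 + 71.52·536 + 38.90·536 + 72.23·1128 = 147021.76.
Real GDP 1997 (at 1989 prices) = 9.07·456 + 47.88·536 + 37.08·536 + 39.80·1128 = 94568.88.
Deflator = Nominal/Real × 100 = 147021.76/94568.88 × 100 = 155.465.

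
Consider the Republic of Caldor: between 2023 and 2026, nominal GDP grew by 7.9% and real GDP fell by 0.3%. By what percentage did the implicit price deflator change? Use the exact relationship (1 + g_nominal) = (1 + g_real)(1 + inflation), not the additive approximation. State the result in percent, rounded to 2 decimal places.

(1 + g_nom) = (1 + g_real)(1 + π), so π = 1.0790 / 0.9970 − 1 = 0.08225.

8.22%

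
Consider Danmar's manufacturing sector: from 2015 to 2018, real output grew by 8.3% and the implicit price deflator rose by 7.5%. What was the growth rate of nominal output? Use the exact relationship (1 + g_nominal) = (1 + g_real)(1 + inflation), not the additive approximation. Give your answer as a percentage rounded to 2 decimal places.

(1 + g_nom) = (1 + g_real)(1 + π) = 1.0830 × 1.0750 = 1.16423.

16.42%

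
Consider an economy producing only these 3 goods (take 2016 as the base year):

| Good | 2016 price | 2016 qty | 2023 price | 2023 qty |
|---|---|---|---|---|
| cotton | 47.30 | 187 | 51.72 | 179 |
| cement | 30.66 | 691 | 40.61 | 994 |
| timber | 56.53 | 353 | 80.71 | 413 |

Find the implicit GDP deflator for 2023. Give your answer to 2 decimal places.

133.18

Nominal GDP 2023 = 51.72·179 + 40.61·994 + 80.71·413 = 82957.45.
Real GDP 2023 (at 2016 prices) = 47.30·179 + 30.66·994 + 56.53·413 = 62289.63.
Deflator = Nominal/Real × 100 = 82957.45/62289.63 × 100 = 133.180.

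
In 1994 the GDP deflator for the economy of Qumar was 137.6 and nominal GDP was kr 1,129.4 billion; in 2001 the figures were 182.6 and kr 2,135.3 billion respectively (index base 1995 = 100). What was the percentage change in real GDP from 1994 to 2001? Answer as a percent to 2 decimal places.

42.47%

Deflate each year: 1994 → 1129.4/1.376 = 820.78; 2001 → 2135.3/1.826 = 1169.39.
So real GDP changed by 1169.39/820.78 − 1 = 0.4247, i.e. 42.47%.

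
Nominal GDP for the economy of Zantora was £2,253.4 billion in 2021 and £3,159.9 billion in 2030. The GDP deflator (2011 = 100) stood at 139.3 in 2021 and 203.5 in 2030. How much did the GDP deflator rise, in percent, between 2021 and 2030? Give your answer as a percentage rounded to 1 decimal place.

Price-level change = 203.5 / 139.3 − 1 = 0.4609.

46.1%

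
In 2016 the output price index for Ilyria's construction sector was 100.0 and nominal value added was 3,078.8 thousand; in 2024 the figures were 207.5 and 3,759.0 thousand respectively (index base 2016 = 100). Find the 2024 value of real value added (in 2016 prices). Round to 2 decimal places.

Real value added = Nominal / (output price index/100) = 3759.0 / 2.075 = 1811.57.

1,811.57 thousand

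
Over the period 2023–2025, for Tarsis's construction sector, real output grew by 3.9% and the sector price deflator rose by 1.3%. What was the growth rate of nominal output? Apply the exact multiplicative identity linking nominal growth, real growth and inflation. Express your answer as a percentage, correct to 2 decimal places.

(1 + g_nom) = (1 + g_real)(1 + π) = 1.0390 × 1.0130 = 1.05251.

5.25%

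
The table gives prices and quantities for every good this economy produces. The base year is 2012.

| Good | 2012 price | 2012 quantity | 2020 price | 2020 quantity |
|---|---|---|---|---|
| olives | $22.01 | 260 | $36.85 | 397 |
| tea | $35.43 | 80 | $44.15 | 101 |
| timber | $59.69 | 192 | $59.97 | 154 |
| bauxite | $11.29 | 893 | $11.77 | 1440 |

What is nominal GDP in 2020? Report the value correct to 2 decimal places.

Nominal GDP 2020 = Σ (p_2020 × q_2020) = 36.85·397 + 44.15·101 + 59.97·154 + 11.77·1440 = 45272.78.

$45272.78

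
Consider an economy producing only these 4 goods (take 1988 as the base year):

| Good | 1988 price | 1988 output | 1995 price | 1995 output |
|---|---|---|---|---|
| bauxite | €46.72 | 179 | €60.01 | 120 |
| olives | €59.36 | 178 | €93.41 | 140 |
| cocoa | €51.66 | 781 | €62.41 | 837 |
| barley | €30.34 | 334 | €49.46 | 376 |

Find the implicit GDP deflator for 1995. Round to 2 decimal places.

132.89

Nominal GDP 1995 = 60.01·120 + 93.41·140 + 62.41·837 + 49.46·376 = 91112.73.
Real GDP 1995 (at 1988 prices) = 46.72·120 + 59.36·140 + 51.66·837 + 30.34·376 = 68564.06.
Deflator = Nominal/Real × 100 = 91112.73/68564.06 × 100 = 132.887.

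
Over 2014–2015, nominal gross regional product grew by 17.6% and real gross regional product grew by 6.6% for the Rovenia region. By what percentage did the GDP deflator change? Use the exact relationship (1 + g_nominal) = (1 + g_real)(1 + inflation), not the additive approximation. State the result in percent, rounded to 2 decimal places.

(1 + g_nom) = (1 + g_real)(1 + π), so π = 1.1760 / 1.0660 − 1 = 0.10319.

10.32%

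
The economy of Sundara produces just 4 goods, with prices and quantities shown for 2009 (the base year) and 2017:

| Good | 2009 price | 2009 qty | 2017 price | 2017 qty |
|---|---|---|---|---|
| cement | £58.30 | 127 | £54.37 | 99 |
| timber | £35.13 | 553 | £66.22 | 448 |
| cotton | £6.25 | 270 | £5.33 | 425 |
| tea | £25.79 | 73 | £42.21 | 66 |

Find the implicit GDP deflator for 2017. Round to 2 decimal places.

Nominal GDP 2017 = 54.37·99 + 66.22·448 + 5.33·425 + 42.21·66 = 40100.30.
Real GDP 2017 (at 2009 prices) = 58.30·99 + 35.13·448 + 6.25·425 + 25.79·66 = 25868.33.
Deflator = Nominal/Real × 100 = 40100.30/25868.33 × 100 = 155.017.

155.02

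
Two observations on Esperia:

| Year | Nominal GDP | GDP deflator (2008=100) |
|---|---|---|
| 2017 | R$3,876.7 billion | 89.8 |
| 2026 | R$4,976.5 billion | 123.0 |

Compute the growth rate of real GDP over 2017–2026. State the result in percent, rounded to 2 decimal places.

-6.28%

Real GDP 2017 = 3876.7 / 0.898 = 4317.04.
Real GDP 2026 = 4976.5 / 1.230 = 4045.93.
Real growth = 4045.93 / 4317.04 − 1 = -0.0628.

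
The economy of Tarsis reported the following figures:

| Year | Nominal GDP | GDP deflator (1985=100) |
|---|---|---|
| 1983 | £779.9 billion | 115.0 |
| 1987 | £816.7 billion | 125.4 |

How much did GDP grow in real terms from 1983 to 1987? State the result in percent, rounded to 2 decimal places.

-3.97%

Deflate each year: 1983 → 779.9/1.150 = 678.17; 1987 → 816.7/1.254 = 651.28.
So real GDP changed by 651.28/678.17 − 1 = -0.0397, i.e. -3.97%.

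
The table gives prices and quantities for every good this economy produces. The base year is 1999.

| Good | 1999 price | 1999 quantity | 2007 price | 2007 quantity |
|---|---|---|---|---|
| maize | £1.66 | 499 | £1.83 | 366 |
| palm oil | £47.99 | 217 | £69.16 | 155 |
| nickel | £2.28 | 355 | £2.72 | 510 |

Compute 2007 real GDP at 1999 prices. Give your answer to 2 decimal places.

£9208.81

Real GDP 2007 = Σ (p_1999 × q_2007) = 1.66·366 + 47.99·155 + 2.28·510 = 9208.81.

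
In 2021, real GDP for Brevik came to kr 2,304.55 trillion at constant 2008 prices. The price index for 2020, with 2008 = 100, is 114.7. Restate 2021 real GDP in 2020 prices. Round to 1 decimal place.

Real GDP in 2020 prices = Real GDP in 2008 prices × (P_2020/P_2008) = 2304.55 × 1.147 = 2643.32.

kr 2,643.3 trillion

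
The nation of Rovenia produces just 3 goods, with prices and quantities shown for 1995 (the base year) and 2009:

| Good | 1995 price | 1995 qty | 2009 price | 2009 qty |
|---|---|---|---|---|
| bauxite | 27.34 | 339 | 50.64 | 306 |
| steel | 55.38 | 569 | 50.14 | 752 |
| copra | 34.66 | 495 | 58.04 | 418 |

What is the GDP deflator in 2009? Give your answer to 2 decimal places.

Nominal GDP 2009 = 50.64·306 + 50.14·752 + 58.04·418 = 77461.84.
Real GDP 2009 (at 1995 prices) = 27.34·306 + 55.38·752 + 34.66·418 = 64499.68.
Deflator = Nominal/Real × 100 = 77461.84/64499.68 × 100 = 120.096.

120.10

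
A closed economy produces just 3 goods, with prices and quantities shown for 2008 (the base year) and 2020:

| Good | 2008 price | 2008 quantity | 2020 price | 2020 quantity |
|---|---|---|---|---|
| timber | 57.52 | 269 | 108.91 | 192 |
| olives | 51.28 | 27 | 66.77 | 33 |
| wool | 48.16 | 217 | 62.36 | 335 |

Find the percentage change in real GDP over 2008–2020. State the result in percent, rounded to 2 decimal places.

Real GDP 2008 = Nominal GDP 2008 = 57.52·269 + 51.28·27 + 48.16·217 = 27308.16.
Real GDP 2020 (at 2008 prices) = 57.52·192 + 51.28·33 + 48.16·335 = 28869.68.
Real growth = 28869.68/27308.16 − 1 = 0.0572.

5.72%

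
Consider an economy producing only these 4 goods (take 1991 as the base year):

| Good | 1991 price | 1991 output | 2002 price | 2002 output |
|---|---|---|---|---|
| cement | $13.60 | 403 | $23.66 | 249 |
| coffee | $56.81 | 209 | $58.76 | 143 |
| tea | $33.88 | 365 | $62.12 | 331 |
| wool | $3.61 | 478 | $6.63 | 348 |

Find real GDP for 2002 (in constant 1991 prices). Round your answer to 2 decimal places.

Real GDP 2002 = Σ (p_1991 × q_2002) = 13.60·249 + 56.81·143 + 33.88·331 + 3.61·348 = 23980.79.

$23980.79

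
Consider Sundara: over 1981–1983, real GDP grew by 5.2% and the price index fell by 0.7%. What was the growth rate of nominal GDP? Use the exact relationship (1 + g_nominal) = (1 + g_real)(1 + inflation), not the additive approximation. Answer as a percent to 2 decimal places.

4.46%

(1 + g_nom) = (1 + g_real)(1 + π) = 1.0520 × 0.9930 = 1.04464.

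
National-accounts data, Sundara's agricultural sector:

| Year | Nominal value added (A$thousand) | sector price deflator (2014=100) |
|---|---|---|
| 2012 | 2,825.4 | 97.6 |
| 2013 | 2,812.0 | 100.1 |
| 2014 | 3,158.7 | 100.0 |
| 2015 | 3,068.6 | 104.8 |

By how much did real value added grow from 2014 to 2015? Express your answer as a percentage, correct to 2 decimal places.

Real value added 2014 = 3158.7/1.000 = 3158.70.
Real value added 2015 = 3068.6/1.048 = 2928.05.
Change = 2928.05/3158.70 − 1 = -0.0730.

-7.30%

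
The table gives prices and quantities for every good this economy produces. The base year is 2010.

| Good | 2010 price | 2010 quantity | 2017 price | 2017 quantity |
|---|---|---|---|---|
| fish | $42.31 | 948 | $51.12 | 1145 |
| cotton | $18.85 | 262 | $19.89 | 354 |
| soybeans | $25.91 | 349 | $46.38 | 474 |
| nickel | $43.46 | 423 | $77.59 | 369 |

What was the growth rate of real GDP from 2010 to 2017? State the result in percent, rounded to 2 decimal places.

Real GDP 2010 = Nominal GDP 2010 = 42.31·948 + 18.85·262 + 25.91·349 + 43.46·423 = 72474.75.
Real GDP 2017 (at 2010 prices) = 42.31·1145 + 18.85·354 + 25.91·474 + 43.46·369 = 83435.93.
Real growth = 83435.93/72474.75 − 1 = 0.1512.

15.12%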